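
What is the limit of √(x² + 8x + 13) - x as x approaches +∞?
This is an ∞ − ∞ indeterminate form.
Multiply and divide by the conjugate √(x²+8x + 13) + x; the x² terms cancel, leaving (8x + 13)/(√(x²+8x + 13)+x) → 8/2 = 4.
Limit = 4.

Final answer: 4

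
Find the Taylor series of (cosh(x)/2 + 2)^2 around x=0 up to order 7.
x^6/72 + x^4/6 + 5·x^2/4 + 25/4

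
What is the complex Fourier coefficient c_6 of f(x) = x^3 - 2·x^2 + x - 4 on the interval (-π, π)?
Compute the real Fourier coefficients first: a_6 = -2/9, b_6 = -π^2/3 - 5/18.
Then c_6 = (a_6 − i·b_6)/2 = -1/9 + 5·i/36 + i·π^2/6.

Final answer: -1/9 + 5·i/36 + i·π^2/6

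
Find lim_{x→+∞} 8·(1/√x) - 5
Evaluate the dominant behaviour as x → +∞; each term tends to a finite value or vanishes.
Limit = -5.

Final answer: -5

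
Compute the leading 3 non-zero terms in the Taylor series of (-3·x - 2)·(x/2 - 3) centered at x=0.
-3·x^2/2 + 8·x + 6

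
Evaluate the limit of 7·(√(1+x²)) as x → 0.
Direct substitution at x = 0 gives 7.

Final answer: 7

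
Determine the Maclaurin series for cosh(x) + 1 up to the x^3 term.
x^2/2 + 2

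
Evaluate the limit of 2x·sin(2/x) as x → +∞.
As x → +∞: let u = 2/x → 0⁺; then 2·x·sin(2/x) = 2·2·sin(u)/u → 2·2·1 = 4.
Limit = 4.

Final answer: 4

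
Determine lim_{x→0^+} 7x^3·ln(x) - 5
The product is a 0·∞ indeterminate form at x → 0⁺.
Rewrite the product as 7·ln(x) / x^(-3) and apply L'Hôpital, or use the standard hierarchy x^(-3) ≫ |ln x| as x → 0⁺.
The indeterminate product → 0, so the limit = -5.

Final answer: -5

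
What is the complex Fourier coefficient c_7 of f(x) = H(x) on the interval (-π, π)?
Compute the real Fourier coefficients first: a_7 = 0, b_7 = 2/(7·π).
Then c_7 = (a_7 − i·b_7)/2 = -i/(7·π).

Final answer: -i/(7·π)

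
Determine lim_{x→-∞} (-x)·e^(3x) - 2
The product is a 0·∞ indeterminate form at x → -∞.
Rewrite the product as (-x) / e^(-3x) (an ∞/∞ form) and apply L'Hôpital, or use the standard hierarchy e^(3|x|) ≫ |(-x)| as x → -∞.
The indeterminate product → 0, so the limit = -2.

Final answer: -2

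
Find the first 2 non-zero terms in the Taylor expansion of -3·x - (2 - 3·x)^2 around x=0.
9·x - 4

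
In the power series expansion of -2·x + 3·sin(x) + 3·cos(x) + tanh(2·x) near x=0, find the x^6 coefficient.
Expand to order 6: -2·x + 3·sin(x) + 3·cos(x) + tanh(2·x) = -x^6/240 + 103·x^5/24 + x^4/8 - 19·x^3/6 - 3·x^2/2 + 3·x + 3 + O(x^7).
The coefficient of x^6 is -1/240.

Final answer: -1/240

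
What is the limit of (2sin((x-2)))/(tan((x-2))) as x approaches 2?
Both numerator and denominator → 0 as x → 2; this is a 0/0 indeterminate form.
Expand each to leading order near x = 2: numerator ~ 2·(x - 2), denominator ~ (x - 2).
The limit of the ratio is 2.

Final answer: 2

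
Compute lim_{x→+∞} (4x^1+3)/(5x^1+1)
This is an ∞/∞ indeterminate form as x → +∞.
Divide numerator and denominator by x and let the lower-order terms vanish; the leading terms give 4/5.
Limit = 4/5.

Final answer: 4/5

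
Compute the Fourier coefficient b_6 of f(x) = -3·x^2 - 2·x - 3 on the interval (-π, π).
b_6 = (1/π) ∫_{-π}^{π} f(x)·sin(6x) dx.
Evaluate the integral (use parity and integration by parts as needed): b_6 = 2/3.

Final answer: 2/3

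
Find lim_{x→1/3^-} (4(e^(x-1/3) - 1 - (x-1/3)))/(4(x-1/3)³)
Both numerator and denominator → 0 as x → 1/3^-; this is a 0/0 indeterminate form.
Expand each to leading order near x = 1/3: numerator ~ 2·(x - 1/3)^2, denominator ~ 4·(x - 1/3)^3.
The limit of the ratio is -∞.

Final answer: -∞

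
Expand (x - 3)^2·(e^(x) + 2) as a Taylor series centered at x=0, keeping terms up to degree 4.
-x^4/8 - x^3/2 + 3·x^2/2 - 9·x + 27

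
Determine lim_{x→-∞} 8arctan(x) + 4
Evaluate the dominant behaviour as x → -∞; each term tends to a finite value or vanishes.
Limit = 4 - 4·π.

Final answer: 4 - 4·π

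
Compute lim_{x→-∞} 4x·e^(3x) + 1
The product is a 0·∞ indeterminate form at x → -∞.
Rewrite the product as 4x / e^(-3x) (an ∞/∞ form) and apply L'Hôpital, or use the standard hierarchy e^(3|x|) ≫ |x| as x → -∞.
The indeterminate product → 0, so the limit = 1.

Final answer: 1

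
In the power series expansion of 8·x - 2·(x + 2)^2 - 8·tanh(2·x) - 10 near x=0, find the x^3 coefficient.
Expand to order 3: 8·x - 2·(x + 2)^2 - 8·tanh(2·x) - 10 = 64·x^3/3 - 2·x^2 - 16·x - 18 + O(x^4).
The coefficient of x^3 is 64/3.

Final answer: 64/3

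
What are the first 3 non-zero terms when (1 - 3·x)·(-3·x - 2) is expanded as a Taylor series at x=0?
9·x^2 + 3·x - 2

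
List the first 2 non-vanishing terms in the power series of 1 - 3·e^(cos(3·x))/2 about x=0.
27·e·x^2/4 - 3·e/2 + 1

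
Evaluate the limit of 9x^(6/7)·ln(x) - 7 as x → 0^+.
The product is a 0·∞ indeterminate form at x → 0⁺.
Rewrite the product as 9·ln(x) / x^(-6/7) and apply L'Hôpital, or use the standard hierarchy x^(-6/7) ≫ |ln x| as x → 0⁺.
The indeterminate product → 0, so the limit = -7.

Final answer: -7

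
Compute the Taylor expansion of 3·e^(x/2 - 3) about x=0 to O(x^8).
x^7·e^(-3)/215040 + x^6·e^(-3)/15360 + x^5·e^(-3)/1280 + x^4·e^(-3)/128 + x^3·e^(-3)/16 + 3·x^2·e^(-3)/8 + 3·x·e^(-3)/2 + 3·e^(-3)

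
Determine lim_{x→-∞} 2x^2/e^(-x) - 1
The quotient is an ∞/∞ indeterminate form as x → -∞.
Compare growth rates of the dominant terms (exponentials ≫ polynomials ≫ logarithms), or apply L'Hôpital's rule; the quotient → 0.
Adding the constant: 0 - 1 = -1. Limit = -1.

Final answer: -1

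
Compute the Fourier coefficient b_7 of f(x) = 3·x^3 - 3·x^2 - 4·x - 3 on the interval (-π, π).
b_7 = (1/π) ∫_{-π}^{π} f(x)·sin(7x) dx.
Evaluate the integral (use parity and integration by parts as needed): b_7 = -428/343 + 6·π^2/7.

Final answer: -428/343 + 6·π^2/7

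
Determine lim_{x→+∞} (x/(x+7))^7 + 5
As x → +∞: x/(x+7) = 1/(1 + 7/x) → 1, and the 7th power of a limit-1 base also → 1; with the additive constant, 1 + 5 = 6.
Limit = 6.

Final answer: 6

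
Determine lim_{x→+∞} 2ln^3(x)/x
This is an ∞/∞ indeterminate form as x → +∞.
The polynomial denominator x dominates the logarithmic numerator (any positive power of x ≫ ln^3(x) as x → ∞), so the quotient → 0.
Limit = 0.

Final answer: 0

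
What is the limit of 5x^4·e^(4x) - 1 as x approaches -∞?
The product is a 0·∞ indeterminate form at x → -∞.
Rewrite the product as 5x^4 / e^(-4x) (an ∞/∞ form) and apply L'Hôpital, or use the standard hierarchy e^(4|x|) ≫ |x^4| as x → -∞.
The indeterminate product → 0, so the limit = -1.

Final answer: -1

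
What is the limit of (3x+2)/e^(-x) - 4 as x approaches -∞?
The quotient is an ∞/∞ indeterminate form as x → -∞.
Compare growth rates of the dominant terms (exponentials ≫ polynomials ≫ logarithms), or apply L'Hôpital's rule; the quotient → 0.
Adding the constant: 0 - 4 = -4. Limit = -4.

Final answer: -4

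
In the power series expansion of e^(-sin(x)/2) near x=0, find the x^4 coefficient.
Expand to order 4: e^(-sin(x)/2) = -5·x^4/128 + x^3/16 + x^2/8 - x/2 + 1 + O(x^5).
The coefficient of x^4 is -5/128.

Final answer: -5/128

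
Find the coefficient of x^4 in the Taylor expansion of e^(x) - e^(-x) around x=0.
Expand to order 4: e^(x) - e^(-x) = x^3/3 + 2·x + O(x^5).
The coefficient of x^4 is 0.

Final answer: 0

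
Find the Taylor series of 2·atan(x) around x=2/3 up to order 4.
2·atan(2/3) + 18·(x - 2/3)/13 - 108·(x - 2/3)^2/169 + 162·(x - 2/3)^3/2197 + 4860·(x - 2/3)^4/28561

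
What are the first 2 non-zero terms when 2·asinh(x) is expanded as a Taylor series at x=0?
-x^3/3 + 2·x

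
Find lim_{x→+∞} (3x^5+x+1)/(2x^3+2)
This is an ∞/∞ indeterminate form as x → +∞.
Divide numerator and denominator by x^5 and let the lower-order terms vanish; the numerator's degree 5 exceeds the denominator's degree 3, so the quotient diverges.
Limit = ∞.

Final answer: ∞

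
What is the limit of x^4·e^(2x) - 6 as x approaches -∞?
The product is a 0·∞ indeterminate form at x → -∞.
Rewrite the product as x^4 / e^(-2x) (an ∞/∞ form) and apply L'Hôpital, or use the standard hierarchy e^(2|x|) ≫ |x^4| as x → -∞.
The indeterminate product → 0, so the limit = -6.

Final answer: -6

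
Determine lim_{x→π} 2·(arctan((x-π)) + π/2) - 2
Direct substitution at x = π gives -2 + π.

Final answer: -2 + π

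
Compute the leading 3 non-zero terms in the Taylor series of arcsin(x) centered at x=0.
3·x^5/40 + x^3/6 + x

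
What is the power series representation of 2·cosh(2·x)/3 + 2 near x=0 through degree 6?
8·x^6/135 + 4·x^4/9 + 4·x^2/3 + 8/3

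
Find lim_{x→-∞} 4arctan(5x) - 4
Evaluate the dominant behaviour as x → -∞; each term tends to a finite value or vanishes.
Limit = -2·π - 4.

Final answer: -2·π - 4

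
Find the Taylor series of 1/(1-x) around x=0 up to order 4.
x^4 + x^3 + x^2 + x + 1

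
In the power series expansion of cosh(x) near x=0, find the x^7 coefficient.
Expand to order 7: cosh(x) = x^6/720 + x^4/24 + x^2/2 + 1 + O(x^8).
The coefficient of x^7 is 0.

Final answer: 0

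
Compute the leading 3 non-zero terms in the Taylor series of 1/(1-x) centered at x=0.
x^2 + x + 1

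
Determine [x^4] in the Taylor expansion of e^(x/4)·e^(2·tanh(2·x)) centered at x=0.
Expand to order 4: e^(x/4)·e^(2·tanh(2·x)) = -18581·x^4/2048 + 955·x^3/128 + 289·x^2/32 + 17·x/4 + 1 + O(x^5).
The coefficient of x^4 is -18581/2048.

Final answer: -18581/2048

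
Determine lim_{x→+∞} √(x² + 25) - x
This is an ∞ − ∞ indeterminate form.
Multiply and divide by the conjugate √(x²+25) + x; the x² terms cancel, leaving 25/(√(x²+25)+x) → 0.
Limit = 0.

Final answer: 0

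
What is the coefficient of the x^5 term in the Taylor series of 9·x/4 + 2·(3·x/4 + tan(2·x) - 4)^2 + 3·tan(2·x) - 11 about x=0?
Expand to order 5: 9·x/4 + 2·(3·x/4 + tan(2·x) - 4)^2 + 3·tan(2·x) - 11 = -832·x^5/15 + 88·x^4/3 - 104·x^3/3 + 121·x^2/8 - 143·x/4 + 21 + O(x^6).
The coefficient of x^5 is -832/15.

Final answer: -832/15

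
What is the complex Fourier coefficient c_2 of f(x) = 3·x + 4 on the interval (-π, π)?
Compute the real Fourier coefficients first: a_2 = 0, b_2 = -3.
Then c_2 = (a_2 − i·b_2)/2 = 3·i/2.

Final answer: 3·i/2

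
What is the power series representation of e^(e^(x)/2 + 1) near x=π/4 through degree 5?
e·e^(e^(π/4)/2) + e·e^(π/4)·e^(e^(π/4)/2)·(x - π/4)/2 + (e·e^(π/4)·e^(e^(π/4)/2)/4 + e·e^(π/2)·e^(e^(π/4)/2)/8)·(x - π/4)^2 + (e·e^(π/4)·e^(e^(π/4)/2)/12 + e·e^(3·π/4)·e^(e^(π/4)/2)/48 + e·e^(π/2)·e^(e^(π/4)/2)/8)·(x - π/4)^3 + (e·e^(π/4)·e^(e^(π/4)/2)/48 + e·e^(π)·e^(e^(π/4)/2)/384 + e·e^(3·π/4)·e^(e^(π/4)/2)/32 + 7·e·e^(π/2)·e^(e^(π/4)/2)/96)·(x - π/4)^4 + (e·e^(π/4)·e^(e^(π/4)/2)/240 + e·e^(5·π/4)·e^(e^(π/4)/2)/3840 + e·e^(π)·e^(e^(π/4)/2)/192 + e·e^(π/2)·e^(e^(π/4)/2)/32 + 5·e·e^(3·π/4)·e^(e^(π/4)/2)/192)·(x - π/4)^5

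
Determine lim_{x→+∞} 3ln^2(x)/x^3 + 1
The quotient is an ∞/∞ indeterminate form as x → +∞.
The polynomial denominator x^3 dominates the logarithmic numerator (any positive power of x ≫ ln^2(x) as x → ∞), so the quotient → 0.
Adding the constant: 0 + 1 = 1. Limit = 1.

Final answer: 1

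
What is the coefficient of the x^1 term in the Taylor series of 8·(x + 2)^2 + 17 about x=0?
Expand to order 1: 8·(x + 2)^2 + 17 = 32·x + 49 + O(x^2).
The coefficient of x^1 is 32.

Final answer: 32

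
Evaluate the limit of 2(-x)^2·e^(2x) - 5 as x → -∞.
The product is a 0·∞ indeterminate form at x → -∞.
Rewrite the product as 2(-x)^2 / e^(-2x) (an ∞/∞ form) and apply L'Hôpital, or use the standard hierarchy e^(2|x|) ≫ |(-x)^2| as x → -∞.
The indeterminate product → 0, so the limit = -5.

Final answer: -5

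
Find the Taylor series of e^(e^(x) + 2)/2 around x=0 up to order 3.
5·x^3·e^(3)/12 + x^2·e^(3)/2 + x·e^(3)/2 + e^(3)/2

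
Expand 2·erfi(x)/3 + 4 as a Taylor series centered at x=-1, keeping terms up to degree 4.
-2·erfi(1)/3 + 4 + 4·e·(x + 1)/(3·√(π)) - 4·e·(x + 1)^2/(3·√(π)) + 4·e·(x + 1)^3/(3·√(π)) - 10·e·(x + 1)^4/(9·√(π))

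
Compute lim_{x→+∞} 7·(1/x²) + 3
Evaluate the dominant behaviour as x → +∞; each term tends to a finite value or vanishes.
Limit = 3.

Final answer: 3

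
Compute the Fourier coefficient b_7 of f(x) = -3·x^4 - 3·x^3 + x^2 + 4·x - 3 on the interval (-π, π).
b_7 = (1/π) ∫_{-π}^{π} f(x)·sin(7x) dx.
Evaluate the integral (use parity and integration by parts as needed): b_7 = 428/343 - 6·π^2/7.

Final answer: 428/343 - 6·π^2/7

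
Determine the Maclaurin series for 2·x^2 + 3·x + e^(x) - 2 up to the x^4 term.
x^4/24 + x^3/6 + 5·x^2/2 + 4·x - 1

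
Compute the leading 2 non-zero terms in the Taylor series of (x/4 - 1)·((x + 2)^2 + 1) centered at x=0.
-11·x/4 - 5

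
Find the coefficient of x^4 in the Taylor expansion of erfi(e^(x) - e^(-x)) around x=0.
0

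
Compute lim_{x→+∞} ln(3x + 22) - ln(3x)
This is an ∞ − ∞ indeterminate form.
Combine the logarithms: ln(3x+22) − ln(3x) = ln((3x+22)/(3x)) = ln(1 + 22/(3x)) → ln(1) = 0.
Limit = 0.

Final answer: 0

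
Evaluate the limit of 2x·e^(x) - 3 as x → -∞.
The product is a 0·∞ indeterminate form at x → -∞.
Rewrite the product as 2x / e^(-x) (an ∞/∞ form) and apply L'Hôpital, or use the standard hierarchy e^(|x|) ≫ |x| as x → -∞.
The indeterminate product → 0, so the limit = -3.

Final answer: -3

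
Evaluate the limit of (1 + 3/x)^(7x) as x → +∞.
As x → +∞: write (1 + 3/x)^(7x) = ((1 + 3/x)^x)^7 → (e^3)^7 = e^21.
Limit = e^(21).

Final answer: e^(21)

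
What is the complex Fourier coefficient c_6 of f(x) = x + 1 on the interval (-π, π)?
Compute the real Fourier coefficients first: a_6 = 0, b_6 = -1/3.
Then c_6 = (a_6 − i·b_6)/2 = i/6.

Final answer: i/6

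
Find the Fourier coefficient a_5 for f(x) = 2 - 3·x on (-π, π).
a_5 = (1/π) ∫_{-π}^{π} f(x)·cos(5x) dx.
Evaluate the integral (use parity and integration by parts as needed): a_5 = 0.

Final answer: 0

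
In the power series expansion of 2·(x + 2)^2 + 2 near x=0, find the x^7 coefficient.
Expand to order 7: 2·(x + 2)^2 + 2 = 2·x^2 + 8·x + 10 + O(x^8).
The coefficient of x^7 is 0.

Final answer: 0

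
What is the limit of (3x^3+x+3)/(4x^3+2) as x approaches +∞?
This is an ∞/∞ indeterminate form as x → +∞.
Divide numerator and denominator by x^3 and let the lower-order terms vanish; the leading terms give 3/4.
Limit = 3/4.

Final answer: 3/4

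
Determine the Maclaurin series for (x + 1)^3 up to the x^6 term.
x^3 + 3·x^2 + 3·x + 1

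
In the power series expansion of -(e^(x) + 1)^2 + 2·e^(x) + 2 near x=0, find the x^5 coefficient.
Expand to order 5: -(e^(x) + 1)^2 + 2·e^(x) + 2 = -4·x^5/15 - 2·x^4/3 - 4·x^3/3 - 2·x^2 - 2·x + O(x^6).
The coefficient of x^5 is -4/15.

Final answer: -4/15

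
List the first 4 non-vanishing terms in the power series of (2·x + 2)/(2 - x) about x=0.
3·x^3/8 + 3·x^2/4 + 3·x/2 + 1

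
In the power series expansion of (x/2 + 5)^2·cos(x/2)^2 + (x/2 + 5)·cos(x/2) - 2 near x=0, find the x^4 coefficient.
Expand to order 4: (x/2 + 5)^2·cos(x/2)^2 + (x/2 + 5)·cos(x/2) - 2 = 181·x^4/384 - 21·x^3/16 - 53·x^2/8 + 11·x/2 + 28 + O(x^5).
The coefficient of x^4 is 181/384.

Final answer: 181/384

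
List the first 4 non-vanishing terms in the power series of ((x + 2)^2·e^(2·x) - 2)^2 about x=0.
1408·x^3/3 + 212·x^2 + 48·x + 4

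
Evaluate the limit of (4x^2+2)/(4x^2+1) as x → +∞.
This is an ∞/∞ indeterminate form as x → +∞.
Divide numerator and denominator by x^2 and let the lower-order terms vanish; the leading terms give 4/4 = 1.
Limit = 1.

Final answer: 1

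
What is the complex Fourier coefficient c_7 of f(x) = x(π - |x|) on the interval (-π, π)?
Compute the real Fourier coefficients first: a_7 = 0, b_7 = 8/(343·π).
Then c_7 = (a_7 − i·b_7)/2 = -4·i/(343·π).

Final answer: -4·i/(343·π)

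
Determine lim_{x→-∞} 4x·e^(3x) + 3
The product is a 0·∞ indeterminate form at x → -∞.
Rewrite the product as 4x / e^(-3x) (an ∞/∞ form) and apply L'Hôpital, or use the standard hierarchy e^(3|x|) ≫ |x| as x → -∞.
The indeterminate product → 0, so the limit = 3.

Final answer: 3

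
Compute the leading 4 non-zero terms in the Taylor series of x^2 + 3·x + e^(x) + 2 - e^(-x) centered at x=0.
x^3/3 + x^2 + 5·x + 2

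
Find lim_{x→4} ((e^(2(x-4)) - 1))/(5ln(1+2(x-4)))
Both numerator and denominator → 0 as x → 4; this is a 0/0 indeterminate form.
Expand each to leading order near x = 4: numerator ~ 2·(x - 4), denominator ~ 10·(x - 4).
The limit of the ratio is 1/5.

Final answer: 1/5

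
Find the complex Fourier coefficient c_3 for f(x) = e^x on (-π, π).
Compute the real Fourier coefficients first: a_3 = (1 - e^(2·π))·e^(-π)/(10·π), b_3 = (-3 + 3·e^(2·π))·e^(-π)/(10·π).
Then c_3 = (a_3 − i·b_3)/2 = -e^(π)/(20·π) + e^(-π)/(20·π) - 3·i·e^(π)/(20·π) + 3·i·e^(-π)/(20·π).

Final answer: -e^(π)/(20·π) + e^(-π)/(20·π) - 3·i·e^(π)/(20·π) + 3·i·e^(-π)/(20·π)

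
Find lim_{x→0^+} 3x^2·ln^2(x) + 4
The product is a 0·∞ indeterminate form at x → 0⁺.
Rewrite the product as 3·ln^2(x) / x^(-2) and apply L'Hôpital, or use the standard hierarchy x^(-2) ≫ |ln x|^2 as x → 0⁺.
The indeterminate product → 0, so the limit = 4.

Final answer: 4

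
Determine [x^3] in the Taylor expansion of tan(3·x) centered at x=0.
Expand to order 3: tan(3·x) = 9·x^3 + 3·x + O(x^4).
The coefficient of x^3 is 9.

Final answer: 9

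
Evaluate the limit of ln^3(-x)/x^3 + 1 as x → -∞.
The quotient is an ∞/∞ indeterminate form as x → -∞.
Compare growth rates of the dominant terms (exponentials ≫ polynomials ≫ logarithms), or apply L'Hôpital's rule; the quotient → 0.
Adding the constant: 0 + 1 = 1. Limit = 1.

Final answer: 1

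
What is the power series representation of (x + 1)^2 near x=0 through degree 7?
x^2 + 2·x + 1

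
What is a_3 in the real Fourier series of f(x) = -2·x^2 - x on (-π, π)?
a_3 = (1/π) ∫_{-π}^{π} f(x)·cos(3x) dx.
Evaluate the integral (use parity and integration by parts as needed): a_3 = 8/9.

Final answer: 8/9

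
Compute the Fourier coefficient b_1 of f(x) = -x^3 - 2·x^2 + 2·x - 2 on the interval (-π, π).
b_1 = (1/π) ∫_{-π}^{π} f(x)·sin(1x) dx.
Evaluate the integral (use parity and integration by parts as needed): b_1 = 16 - 2·π^2.

Final answer: 16 - 2·π^2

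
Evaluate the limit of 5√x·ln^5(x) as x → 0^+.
This is a 0·∞ indeterminate form at x → 0⁺.
Rewrite the product as 5·ln^5(x) / x^(-1/2) and apply L'Hôpital, or use the standard hierarchy x^(-1/2) ≫ |ln x|^5 as x → 0⁺.
The indeterminate product → 0, so the limit = 0.

Final answer: 0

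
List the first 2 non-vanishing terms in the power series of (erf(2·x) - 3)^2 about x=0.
-24·x/√(π) + 9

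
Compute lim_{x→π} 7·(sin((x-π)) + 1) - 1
Direct substitution at x = π gives 6.

Final answer: 6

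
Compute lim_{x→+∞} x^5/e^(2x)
This is an ∞/∞ indeterminate form as x → +∞.
The exponential denominator e^(2x) dominates the polynomial numerator (e^x ≫ x^5 as x → ∞), so the quotient → 0.
Limit = 0.

Final answer: 0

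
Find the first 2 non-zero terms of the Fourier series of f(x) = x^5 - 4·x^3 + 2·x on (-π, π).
(-48·π^2 + 2·π^4 + 292)·sin(x) + (-π^4 - 31/2 + 9·π^2)·sin(2·x)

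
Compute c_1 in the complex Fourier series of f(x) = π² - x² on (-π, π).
Compute the real Fourier coefficients first: a_1 = 4, b_1 = 0.
Then c_1 = (a_1 − i·b_1)/2 = 2.

Final answer: 2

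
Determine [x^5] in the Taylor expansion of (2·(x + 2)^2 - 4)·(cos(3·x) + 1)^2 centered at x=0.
Expand to order 5: (2·(x + 2)^2 - 4)·(cos(3·x) + 1)^2 = 270·x^5 + 99·x^4 - 144·x^3 - 64·x^2 + 32·x + 16 + O(x^6).
The coefficient of x^5 is 270.

Final answer: 270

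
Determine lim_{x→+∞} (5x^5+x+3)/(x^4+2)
This is an ∞/∞ indeterminate form as x → +∞.
Divide numerator and denominator by x^5 and let the lower-order terms vanish; the numerator's degree 5 exceeds the denominator's degree 4, so the quotient diverges.
Limit = ∞.

Final answer: ∞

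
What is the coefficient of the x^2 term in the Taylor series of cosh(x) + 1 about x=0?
Expand to order 2: cosh(x) + 1 = x^2/2 + 2 + O(x^3).
The coefficient of x^2 is 1/2.

Final answer: 1/2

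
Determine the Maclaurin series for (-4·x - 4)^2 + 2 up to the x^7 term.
16·x^2 + 32·x + 18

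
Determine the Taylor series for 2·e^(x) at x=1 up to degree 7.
2·e + 2·e·(x - 1) + e·(x - 1)^2 + e·(x - 1)^3/3 + e·(x - 1)^4/12 + e·(x - 1)^5/60 + e·(x - 1)^6/360 + e·(x - 1)^7/2520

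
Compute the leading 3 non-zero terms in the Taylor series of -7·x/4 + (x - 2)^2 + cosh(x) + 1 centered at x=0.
3·x^2/2 - 23·x/4 + 6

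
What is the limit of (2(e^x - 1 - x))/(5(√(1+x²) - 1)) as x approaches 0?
Both numerator and denominator → 0 as x → 0; this is a 0/0 indeterminate form.
Expand each to leading order near x = 0: numerator ~ x^2, denominator ~ 5·x^2/2.
The limit of the ratio is 2/5.

Final answer: 2/5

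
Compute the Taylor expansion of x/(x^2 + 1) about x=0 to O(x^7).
x^5 - x^3 + x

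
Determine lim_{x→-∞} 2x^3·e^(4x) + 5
The product is a 0·∞ indeterminate form at x → -∞.
Rewrite the product as 2x^3 / e^(-4x) (an ∞/∞ form) and apply L'Hôpital, or use the standard hierarchy e^(4|x|) ≫ |x^3| as x → -∞.
The indeterminate product → 0, so the limit = 5.

Final answer: 5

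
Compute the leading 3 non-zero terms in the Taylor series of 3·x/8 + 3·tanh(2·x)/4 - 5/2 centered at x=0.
-2·x^3 + 15·x/8 - 5/2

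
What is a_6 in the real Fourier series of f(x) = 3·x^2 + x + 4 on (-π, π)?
a_6 = (1/π) ∫_{-π}^{π} f(x)·cos(6x) dx.
Evaluate the integral (use parity and integration by parts as needed): a_6 = 1/3.

Final answer: 1/3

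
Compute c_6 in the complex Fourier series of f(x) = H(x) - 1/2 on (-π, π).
Compute the real Fourier coefficients first: a_6 = 0, b_6 = 0.
Then c_6 = (a_6 − i·b_6)/2 = 0.

Final answer: 0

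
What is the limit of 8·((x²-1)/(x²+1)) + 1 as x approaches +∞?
Evaluate the dominant behaviour as x → +∞; each term tends to a finite value or vanishes.
Limit = 9.

Final answer: 9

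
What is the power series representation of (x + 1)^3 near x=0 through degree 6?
x^3 + 3·x^2 + 3·x + 1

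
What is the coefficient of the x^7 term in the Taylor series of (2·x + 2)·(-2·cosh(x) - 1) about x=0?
Expand to order 7: (2·x + 2)·(-2·cosh(x) - 1) = -x^7/180 - x^6/180 - x^5/6 - x^4/6 - 2·x^3 - 2·x^2 - 6·x - 6 + O(x^8).
The coefficient of x^7 is -1/180.

Final answer: -1/180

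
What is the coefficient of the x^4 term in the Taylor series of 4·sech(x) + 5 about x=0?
Expand to order 4: 4·sech(x) + 5 = 5·x^4/6 - 2·x^2 + 9 + O(x^5).
The coefficient of x^4 is 5/6.

Final answer: 5/6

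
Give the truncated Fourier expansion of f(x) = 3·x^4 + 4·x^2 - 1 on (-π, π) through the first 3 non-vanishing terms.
(128 - 24·π^2)·cos(x) + (-5 + 6·π^2)·cos(2·x) - 1 + 4·π^2/3 + 3·π^4/5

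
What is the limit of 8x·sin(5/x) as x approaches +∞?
As x → +∞: let u = 5/x → 0⁺; then 8·x·sin(5/x) = 8·5·sin(u)/u → 8·5·1 = 40.
Limit = 40.

Final answer: 40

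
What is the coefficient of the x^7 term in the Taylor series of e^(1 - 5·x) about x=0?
Expand to order 7: e^(1 - 5·x) = -15625·e·x^7/1008 + 3125·e·x^6/144 - 625·e·x^5/24 + 625·e·x^4/24 - 125·e·x^3/6 + 25·e·x^2/2 - 5·e·x + e + O(x^8).
The coefficient of x^7 is -15625·e/1008.

Final answer: -15625·e/1008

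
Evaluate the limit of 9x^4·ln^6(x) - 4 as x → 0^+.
The product is a 0·∞ indeterminate form at x → 0⁺.
Rewrite the product as 9·ln^6(x) / x^(-4) and apply L'Hôpital, or use the standard hierarchy x^(-4) ≫ |ln x|^6 as x → 0⁺.
The indeterminate product → 0, so the limit = -4.

Final answer: -4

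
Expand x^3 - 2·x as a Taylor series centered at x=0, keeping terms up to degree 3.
x^3 - 2·x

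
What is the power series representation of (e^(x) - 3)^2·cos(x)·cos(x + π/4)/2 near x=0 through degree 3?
2·√(2)·x^3 - √(2)·x^2/4 - 2·√(2)·x + √(2)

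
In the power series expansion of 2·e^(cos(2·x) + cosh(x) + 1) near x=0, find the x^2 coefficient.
Expand to order 2: 2·e^(cos(2·x) + cosh(x) + 1) = -3·x^2·e^(3) + 2·e^(3) + O(x^3).
The coefficient of x^2 is -3·e^(3).

Final answer: -3·e^(3)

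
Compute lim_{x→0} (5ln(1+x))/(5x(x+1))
Both numerator and denominator → 0 as x → 0; this is a 0/0 indeterminate form.
Expand each to leading order near x = 0: numerator ~ 5·x, denominator ~ 5·x.
The limit of the ratio is 1.

Final answer: 1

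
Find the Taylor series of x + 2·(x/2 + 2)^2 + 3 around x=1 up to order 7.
33/2 + 6·(x - 1) + (x - 1)^2/2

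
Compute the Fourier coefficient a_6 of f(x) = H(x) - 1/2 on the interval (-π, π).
a_6 = (1/π) ∫_{-π}^{π} f(x)·cos(6x) dx.
Evaluate the integral (use parity and integration by parts as needed): a_6 = 0.

Final answer: 0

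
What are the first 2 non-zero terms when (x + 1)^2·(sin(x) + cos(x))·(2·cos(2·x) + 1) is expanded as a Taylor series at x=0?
9·x + 3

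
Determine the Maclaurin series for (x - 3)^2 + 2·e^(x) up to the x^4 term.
x^4/12 + x^3/3 + 2·x^2 - 4·x + 11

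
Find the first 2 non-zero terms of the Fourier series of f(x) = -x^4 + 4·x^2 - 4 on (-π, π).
(-64 + 8·π^2)·cos(x) - π^4/5 - 4 + 4·π^2/3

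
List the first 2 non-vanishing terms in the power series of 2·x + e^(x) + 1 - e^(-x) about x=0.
4·x + 1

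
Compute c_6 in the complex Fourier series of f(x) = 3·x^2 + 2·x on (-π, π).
Compute the real Fourier coefficients first: a_6 = 1/3, b_6 = -2/3.
Then c_6 = (a_6 − i·b_6)/2 = 1/6 + i/3.

Final answer: 1/6 + i/3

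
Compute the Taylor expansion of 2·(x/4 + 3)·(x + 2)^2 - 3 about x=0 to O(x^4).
x^3/2 + 8·x^2 + 26·x + 21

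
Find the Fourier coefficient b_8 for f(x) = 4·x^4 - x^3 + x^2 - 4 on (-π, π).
b_8 = (1/π) ∫_{-π}^{π} f(x)·sin(8x) dx.
Evaluate the integral (use parity and integration by parts as needed): b_8 = -3/128 + π^2/4.

Final answer: -3/128 + π^2/4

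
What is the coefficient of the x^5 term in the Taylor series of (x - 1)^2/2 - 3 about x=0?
Expand to order 5: (x - 1)^2/2 - 3 = x^2/2 - x - 5/2 + O(x^6).
The coefficient of x^5 is 0.

Final answer: 0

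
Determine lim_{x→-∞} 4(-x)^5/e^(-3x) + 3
The quotient is an ∞/∞ indeterminate form as x → -∞.
Compare growth rates of the dominant terms (exponentials ≫ polynomials ≫ logarithms), or apply L'Hôpital's rule; the quotient → 0.
Adding the constant: 0 + 3 = 3. Limit = 3.

Final answer: 3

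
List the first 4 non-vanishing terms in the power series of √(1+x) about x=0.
x^3/16 - x^2/8 + x/2 + 1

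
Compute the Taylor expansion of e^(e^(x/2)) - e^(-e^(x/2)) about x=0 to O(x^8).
x^7·(e^(-1)/71680 + 877·e/645120) + x^6·(e^(-1)/5120 + 203·e/46080) + x^5·(e^(-1)/1920 + 13·e/960) + x^4·(-e^(-1)/384 + 5·e/128) + x^3·(-e^(-1)/48 + 5·e/48) + e·x^2/4 + x·(e^(-1)/2 + e/2) - e^(-1) + e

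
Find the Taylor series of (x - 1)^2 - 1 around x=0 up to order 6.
x^2 - 2·x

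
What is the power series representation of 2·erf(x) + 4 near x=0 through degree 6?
2·x^5/(5·√(π)) - 4·x^3/(3·√(π)) + 4·x/√(π) + 4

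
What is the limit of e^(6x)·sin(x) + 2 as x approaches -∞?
Evaluate the dominant behaviour as x → -∞; each term tends to a finite value or vanishes.
Limit = 2.

Final answer: 2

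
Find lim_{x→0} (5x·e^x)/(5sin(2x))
Both numerator and denominator → 0 as x → 0; this is a 0/0 indeterminate form.
Expand each to leading order near x = 0: numerator ~ 5·x, denominator ~ 10·x.
The limit of the ratio is 1/2.

Final answer: 1/2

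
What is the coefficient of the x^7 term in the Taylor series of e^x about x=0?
Expand to order 7: e^x = x^7/5040 + x^6/720 + x^5/120 + x^4/24 + x^3/6 + x^2/2 + x + 1 + O(x^8).
The coefficient of x^7 is 1/5040.

Final answer: 1/5040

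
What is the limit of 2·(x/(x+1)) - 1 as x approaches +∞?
Evaluate the dominant behaviour as x → +∞; each term tends to a finite value or vanishes.
Limit = 1.

Final answer: 1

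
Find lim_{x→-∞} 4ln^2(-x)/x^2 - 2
The quotient is an ∞/∞ indeterminate form as x → -∞.
Compare growth rates of the dominant terms (exponentials ≫ polynomials ≫ logarithms), or apply L'Hôpital's rule; the quotient → 0.
Adding the constant: 0 - 2 = -2. Limit = -2.

Final answer: -2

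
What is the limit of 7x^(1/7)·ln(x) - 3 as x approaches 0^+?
The product is a 0·∞ indeterminate form at x → 0⁺.
Rewrite the product as 7·ln(x) / x^(-1/7) and apply L'Hôpital, or use the standard hierarchy x^(-1/7) ≫ |ln x| as x → 0⁺.
The indeterminate product → 0, so the limit = -3.

Final answer: -3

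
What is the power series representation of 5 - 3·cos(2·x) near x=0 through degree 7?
4·x^6/15 - 2·x^4 + 6·x^2 + 2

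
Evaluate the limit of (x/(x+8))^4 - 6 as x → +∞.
As x → +∞: x/(x+8) = 1/(1 + 8/x) → 1, and the 4th power of a limit-1 base also → 1; with the additive constant, 1 - 6 = -5.
Limit = -5.

Final answer: -5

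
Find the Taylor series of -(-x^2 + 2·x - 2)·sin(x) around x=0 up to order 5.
-3·x^5/20 + x^4/3 + 2·x^3/3 - 2·x^2 + 2·x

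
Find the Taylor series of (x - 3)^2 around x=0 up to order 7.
x^2 - 6·x + 9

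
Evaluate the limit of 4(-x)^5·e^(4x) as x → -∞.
This is a 0·∞ indeterminate form at x → -∞.
Rewrite the product as 4(-x)^5 / e^(-4x) (an ∞/∞ form) and apply L'Hôpital, or use the standard hierarchy e^(4|x|) ≫ |(-x)^5| as x → -∞.
The indeterminate product → 0, so the limit = 0.

Final answer: 0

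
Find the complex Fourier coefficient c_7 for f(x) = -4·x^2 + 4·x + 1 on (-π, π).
Compute the real Fourier coefficients first: a_7 = 16/49, b_7 = 8/7.
Then c_7 = (a_7 − i·b_7)/2 = 8/49 - 4·i/7.

Final answer: 8/49 - 4·i/7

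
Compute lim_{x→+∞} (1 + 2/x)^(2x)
As x → +∞: write (1 + 2/x)^(2x) = ((1 + 2/x)^x)^2 → (e^2)^2 = e^4.
Limit = e^(4).

Final answer: e^(4)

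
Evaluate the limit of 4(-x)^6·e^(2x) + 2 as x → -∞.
The product is a 0·∞ indeterminate form at x → -∞.
Rewrite the product as 4(-x)^6 / e^(-2x) (an ∞/∞ form) and apply L'Hôpital, or use the standard hierarchy e^(2|x|) ≫ |(-x)^6| as x → -∞.
The indeterminate product → 0, so the limit = 2.

Final answer: 2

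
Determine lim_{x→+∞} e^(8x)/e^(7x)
This is an ∞/∞ indeterminate form as x → +∞.
Rewrite e^(8x)/e^(7x) = e^((8−7)x) = e^(x); the exponent coefficient is 1 > 0 so e^(x) → ∞.
Limit = ∞.

Final answer: ∞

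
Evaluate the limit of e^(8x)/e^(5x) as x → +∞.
This is an ∞/∞ indeterminate form as x → +∞.
Rewrite e^(8x)/e^(5x) = e^((8−5)x) = e^(3x); the exponent coefficient is 3 > 0 so e^(3x) → ∞.
Limit = ∞.

Final answer: ∞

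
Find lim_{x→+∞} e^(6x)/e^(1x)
This is an ∞/∞ indeterminate form as x → +∞.
Rewrite e^(6x)/e^(1x) = e^((6−1)x) = e^(5x); the exponent coefficient is 5 > 0 so e^(5x) → ∞.
Limit = ∞.

Final answer: ∞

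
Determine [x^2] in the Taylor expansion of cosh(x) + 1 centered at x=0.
Expand to order 2: cosh(x) + 1 = x^2/2 + 2 + O(x^3).
The coefficient of x^2 is 1/2.

Final answer: 1/2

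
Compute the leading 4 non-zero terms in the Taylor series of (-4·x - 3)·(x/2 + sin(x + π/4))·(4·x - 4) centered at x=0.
x^3·(-10·√(2) - 8) + x^2·(2 - 9·√(2)) + x·(6 + 8·√(2)) + 6·√(2)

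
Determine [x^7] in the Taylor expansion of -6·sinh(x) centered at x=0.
Expand to order 7: -6·sinh(x) = -x^7/840 - x^5/20 - x^3 - 6·x + O(x^8).
The coefficient of x^7 is -1/840.

Final answer: -1/840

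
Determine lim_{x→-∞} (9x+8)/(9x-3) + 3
Evaluate the dominant behaviour as x → -∞; each term tends to a finite value or vanishes.
Limit = 4.

Final answer: 4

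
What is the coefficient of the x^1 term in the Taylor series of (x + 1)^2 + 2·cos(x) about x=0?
Expand to order 1: (x + 1)^2 + 2·cos(x) = 2·x + 3 + O(x^2).
The coefficient of x^1 is 2.

Final answer: 2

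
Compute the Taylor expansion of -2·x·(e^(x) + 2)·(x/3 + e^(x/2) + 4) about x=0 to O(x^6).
-505·x^5/576 - 23·x^4/8 - 89·x^3/12 - 15·x^2 - 30·x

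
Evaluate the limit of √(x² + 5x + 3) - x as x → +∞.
This is an ∞ − ∞ indeterminate form.
Multiply and divide by the conjugate √(x²+5x + 3) + x; the x² terms cancel, leaving (5x + 3)/(√(x²+5x + 3)+x) → 5/2.
Limit = 5/2.

Final answer: 5/2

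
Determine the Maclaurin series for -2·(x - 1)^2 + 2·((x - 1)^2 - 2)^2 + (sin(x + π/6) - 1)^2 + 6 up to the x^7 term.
-31·√(3)·x^7/5040 + 17·x^6/720 + 7·√(3)·x^5/120 + 43·x^4/24 + x^3·(-8 - √(3)/6) + 3·x^2 + x·(12 - √(3)/2) + 25/4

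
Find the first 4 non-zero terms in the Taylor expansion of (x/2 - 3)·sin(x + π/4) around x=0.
√(2)·x^3/8 + √(2)·x^2 - 5·√(2)·x/4 - 3·√(2)/2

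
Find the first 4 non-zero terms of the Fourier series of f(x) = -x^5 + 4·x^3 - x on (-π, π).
(-290 - 2·π^4 + 48·π^2)·sin(x) + (-9·π^2 + 29/2 + π^4)·sin(2·x) + (-2·π^4/3 - 278/81 + 112·π^2/27)·sin(3·x) + (-21·π^2/8 + 95/64 + π^4/2)·sin(4·x)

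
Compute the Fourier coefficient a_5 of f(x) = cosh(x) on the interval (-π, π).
a_5 = (1/π) ∫_{-π}^{π} f(x)·cos(5x) dx.
Evaluate the integral (use parity and integration by parts as needed): a_5 = -sinh(π)/(13·π).

Final answer: -sinh(π)/(13·π)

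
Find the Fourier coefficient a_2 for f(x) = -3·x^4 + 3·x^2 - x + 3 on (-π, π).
a_2 = (1/π) ∫_{-π}^{π} f(x)·cos(2x) dx.
Evaluate the integral (use parity and integration by parts as needed): a_2 = 12 - 6·π^2.

Final answer: 12 - 6·π^2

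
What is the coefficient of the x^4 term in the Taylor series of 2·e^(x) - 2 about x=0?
Expand to order 4: 2·e^(x) - 2 = x^4/12 + x^3/3 + x^2 + 2·x + O(x^5).
The coefficient of x^4 is 1/12.

Final answer: 1/12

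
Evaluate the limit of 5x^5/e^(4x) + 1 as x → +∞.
The quotient is an ∞/∞ indeterminate form as x → +∞.
The exponential denominator e^(4x) dominates the polynomial numerator (e^x ≫ x^5 as x → ∞), so the quotient → 0.
Adding the constant: 0 + 1 = 1. Limit = 1.

Final answer: 1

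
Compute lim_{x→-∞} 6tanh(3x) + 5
Evaluate the dominant behaviour as x → -∞; each term tends to a finite value or vanishes.
Limit = -1.

Final answer: -1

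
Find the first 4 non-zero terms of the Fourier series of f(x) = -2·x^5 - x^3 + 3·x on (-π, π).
(-462 - 4·π^4 + 78·π^2)·sin(x) + (-9·π^2 + 21/2 + 2·π^4)·sin(2·x) + (-4·π^4/3 + 38/81 + 62·π^2/27)·sin(3·x) + (-3·π^2/4 - 39/32 + π^4)·sin(4·x)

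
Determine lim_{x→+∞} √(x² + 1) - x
This is an ∞ − ∞ indeterminate form.
Multiply and divide by the conjugate √(x²+1) + x; the x² terms cancel, leaving 1/(√(x²+1)+x) → 0.
Limit = 0.

Final answer: 0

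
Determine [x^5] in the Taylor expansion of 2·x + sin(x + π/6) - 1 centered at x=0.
Expand to order 5: 2·x + sin(x + π/6) - 1 = √(3)·x^5/240 + x^4/48 - √(3)·x^3/12 - x^2/4 + x·(√(3)/2 + 2) - 1/2 + O(x^6).
The coefficient of x^5 is √(3)/240.

Final answer: √(3)/240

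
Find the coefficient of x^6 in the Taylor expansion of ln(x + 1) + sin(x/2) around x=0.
Expand to order 6: ln(x + 1) + sin(x/2) = -x^6/6 + 769·x^5/3840 - x^4/4 + 5·x^3/16 - x^2/2 + 3·x/2 + O(x^7).
The coefficient of x^6 is -1/6.

Final answer: -1/6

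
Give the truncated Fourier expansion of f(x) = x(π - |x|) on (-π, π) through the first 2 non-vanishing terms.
8·sin(x)/π + 8·sin(3·x)/(27·π)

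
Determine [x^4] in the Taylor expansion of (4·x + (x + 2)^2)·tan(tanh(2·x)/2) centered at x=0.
Expand to order 4: (4·x + (x + 2)^2)·tan(tanh(2·x)/2) = -8·x^4 - 3·x^3 + 8·x^2 + 4·x + O(x^5).
The coefficient of x^4 is -8.

Final answer: -8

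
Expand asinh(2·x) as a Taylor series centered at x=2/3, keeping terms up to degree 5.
asinh(4/3) + 6·(x - 2/3)/5 - 72·(x - 2/3)^2/125 + 828·(x - 2/3)^3/3125 - 648·(x - 2/3)^4/15625 - 226476·(x - 2/3)^5/1953125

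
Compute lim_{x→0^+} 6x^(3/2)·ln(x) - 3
The product is a 0·∞ indeterminate form at x → 0⁺.
Rewrite the product as 6·ln(x) / x^(-3/2) and apply L'Hôpital, or use the standard hierarchy x^(-3/2) ≫ |ln x| as x → 0⁺.
The indeterminate product → 0, so the limit = -3.

Final answer: -3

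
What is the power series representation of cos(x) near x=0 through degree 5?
x^4/24 - x^2/2 + 1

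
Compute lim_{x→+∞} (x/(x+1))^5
As x → +∞: x/(x+1) = 1/(1 + 1/x) → 1, and the 5th power of a limit-1 base also → 1.
Limit = 1.

Final answer: 1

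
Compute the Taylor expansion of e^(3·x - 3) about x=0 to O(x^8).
243·x^7·e^(-3)/560 + 81·x^6·e^(-3)/80 + 81·x^5·e^(-3)/40 + 27·x^4·e^(-3)/8 + 9·x^3·e^(-3)/2 + 9·x^2·e^(-3)/2 + 3·x·e^(-3) + e^(-3)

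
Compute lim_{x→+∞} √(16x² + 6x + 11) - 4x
As x → +∞: multiply by the conjugate to get (6x+11)/(√(16x²+6x+11)+4x); the denominator ~ 8x, so the limit is 6/8 = 3/4.
Limit = 3/4.

Final answer: 3/4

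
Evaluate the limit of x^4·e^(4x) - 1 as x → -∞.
The product is a 0·∞ indeterminate form at x → -∞.
Rewrite the product as x^4 / e^(-4x) (an ∞/∞ form) and apply L'Hôpital, or use the standard hierarchy e^(4|x|) ≫ |x^4| as x → -∞.
The indeterminate product → 0, so the limit = -1.

Final answer: -1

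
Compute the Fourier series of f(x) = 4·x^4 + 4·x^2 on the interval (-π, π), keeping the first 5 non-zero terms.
(176 - 32·π^2)·cos(x) + (-8 + 8·π^2)·cos(2·x) + (16/27 - 32·π^2/9)·cos(3·x) + (1/4 + 2·π^2)·cos(4·x) + 4·π^2/3 + 4·π^4/5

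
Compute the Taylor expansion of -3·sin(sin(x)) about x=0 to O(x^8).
8·x^7/105 - 3·x^5/10 + x^3 - 3·x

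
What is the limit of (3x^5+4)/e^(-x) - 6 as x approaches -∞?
The quotient is an ∞/∞ indeterminate form as x → -∞.
Compare growth rates of the dominant terms (exponentials ≫ polynomials ≫ logarithms), or apply L'Hôpital's rule; the quotient → 0.
Adding the constant: 0 - 6 = -6. Limit = -6.

Final answer: -6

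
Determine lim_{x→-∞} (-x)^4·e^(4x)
This is a 0·∞ indeterminate form at x → -∞.
Rewrite the product as (-x)^4 / e^(-4x) (an ∞/∞ form) and apply L'Hôpital, or use the standard hierarchy e^(4|x|) ≫ |(-x)^4| as x → -∞.
The indeterminate product → 0, so the limit = 0.

Final answer: 0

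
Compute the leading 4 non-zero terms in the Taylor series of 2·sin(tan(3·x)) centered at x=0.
-13365·x^7/56 - 243·x^5/20 + 9·x^3 + 6·x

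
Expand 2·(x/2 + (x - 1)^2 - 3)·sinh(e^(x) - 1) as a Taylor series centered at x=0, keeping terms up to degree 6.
-49·x^6/72 - 133·x^5/120 - 7·x^4/6 - 5·x^3/6 - 5·x^2 - 4·x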